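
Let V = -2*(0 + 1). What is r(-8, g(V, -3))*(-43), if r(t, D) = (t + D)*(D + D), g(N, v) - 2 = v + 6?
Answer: 1290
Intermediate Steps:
V = -2 (V = -2*1 = -2)
g(N, v) = 8 + v (g(N, v) = 2 + (v + 6) = 2 + (6 + v) = 8 + v)
r(t, D) = 2*D*(D + t) (r(t, D) = (D + t)*(2*D) = 2*D*(D + t))
r(-8, g(V, -3))*(-43) = (2*(8 - 3)*((8 - 3) - 8))*(-43) = (2*5*(5 - 8))*(-43) = (2*5*(-3))*(-43) = -30*(-43) = 1290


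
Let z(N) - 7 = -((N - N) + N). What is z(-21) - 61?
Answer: -33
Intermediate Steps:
z(N) = 7 - N (z(N) = 7 - ((N - N) + N) = 7 - (0 + N) = 7 - N)
z(-21) - 61 = (7 - 1*(-21)) - 61 = (7 + 21) - 61 = 28 - 61 = -33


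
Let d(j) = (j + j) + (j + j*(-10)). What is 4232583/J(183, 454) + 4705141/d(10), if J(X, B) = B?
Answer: -65709043/1135 ≈ -57893.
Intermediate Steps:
d(j) = -7*j (d(j) = 2*j + (j - 10*j) = 2*j - 9*j = -7*j)
4232583/J(183, 454) + 4705141/d(10) = 4232583/454 + 4705141/((-7*10)) = 4232583*(1/454) + 4705141/(-70) = 4232583/454 + 4705141*(-1/70) = 4232583/454 - 672163/10 = -65709043/1135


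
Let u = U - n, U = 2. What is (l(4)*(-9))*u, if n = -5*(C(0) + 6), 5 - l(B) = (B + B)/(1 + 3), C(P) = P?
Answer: -864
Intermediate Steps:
l(B) = 5 - B/2 (l(B) = 5 - (B + B)/(1 + 3) = 5 - 2*B/4 = 5 - B/2)
n = -30 (n = -5*(0 + 6) = -5*6 = -30)
u = 32 (u = 2 - 1*(-30) = 2 + 30 = 32)
(l(4)*(-9))*u = ((5 - ½*4)*(-9))*32 = ((5 - 2)*(-9))*32 = (3*(-9))*32 = -27*32 = -864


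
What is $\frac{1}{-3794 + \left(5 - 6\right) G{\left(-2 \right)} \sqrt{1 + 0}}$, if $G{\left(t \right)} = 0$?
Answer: $- \frac{1}{3794} \approx -0.00026357$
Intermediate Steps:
$\frac{1}{-3794 + \left(5 - 6\right) G{\left(-2 \right)} \sqrt{1 + 0}} = \frac{1}{-3794 + \left(5 - 6\right) 0 \sqrt{1 + 0}} = \frac{1}{-3794 + \left(5 - 6\right) 0 \sqrt{1}} = \frac{1}{-3794 + \left(-1\right) 0 \cdot 1} = \frac{1}{-3794 + 0 \cdot 1} = \frac{1}{-3794 + 0} = \frac{1}{-3794} = - \frac{1}{3794}$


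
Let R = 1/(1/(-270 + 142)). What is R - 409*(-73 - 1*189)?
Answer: 107030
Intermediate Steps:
R = -128 (R = 1/(1/(-128)) = 1/(-1/128) = -128)
R - 409*(-73 - 1*189) = -128 - 409*(-73 - 1*189) = -128 - 409*(-73 - 189) = -128 - 409*(-262) = -128 + 107158 = 107030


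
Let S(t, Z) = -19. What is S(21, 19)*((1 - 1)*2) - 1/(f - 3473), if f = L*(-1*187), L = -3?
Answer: 1/2912 ≈ 0.00034341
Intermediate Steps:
f = 561 (f = -(-3)*187 = -3*(-187) = 561)
S(21, 19)*((1 - 1)*2) - 1/(f - 3473) = -19*(1 - 1)*2 - 1/(561 - 3473) = -0*2 - 1/(-2912) = -19*0 - 1*(-1/2912) = 0 + 1/2912 = 1/2912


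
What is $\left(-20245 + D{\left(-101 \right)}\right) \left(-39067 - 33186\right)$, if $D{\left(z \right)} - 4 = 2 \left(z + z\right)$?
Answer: $1491663185$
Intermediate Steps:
$D{\left(z \right)} = 4 + 4 z$ ($D{\left(z \right)} = 4 + 2 \left(z + z\right) = 4 + 2 \cdot 2 z = 4 + 4 z$)
$\left(-20245 + D{\left(-101 \right)}\right) \left(-39067 - 33186\right) = \left(-20245 + \left(4 + 4 \left(-101\right)\right)\right) \left(-39067 - 33186\right) = \left(-20245 + \left(4 - 404\right)\right) \left(-72253\right) = \left(-20245 - 400\right) \left(-72253\right) = \left(-20645\right) \left(-72253\right) = 1491663185$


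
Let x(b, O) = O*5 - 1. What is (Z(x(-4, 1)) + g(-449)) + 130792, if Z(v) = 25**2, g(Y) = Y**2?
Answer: 333018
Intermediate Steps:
x(b, O) = -1 + 5*O (x(b, O) = 5*O - 1 = -1 + 5*O)
Z(v) = 625
(Z(x(-4, 1)) + g(-449)) + 130792 = (625 + (-449)**2) + 130792 = (625 + 201601) + 130792 = 202226 + 130792 = 333018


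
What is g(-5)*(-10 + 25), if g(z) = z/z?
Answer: 15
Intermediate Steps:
g(z) = 1
g(-5)*(-10 + 25) = 1*(-10 + 25) = 1*15 = 15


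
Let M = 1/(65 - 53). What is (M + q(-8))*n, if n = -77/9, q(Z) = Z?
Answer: 7315/108 ≈ 67.731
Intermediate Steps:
n = -77/9 (n = -77*1/9 = -77/9 ≈ -8.5556)
M = 1/12 ≈ 0.083333
(M + q(-8))*n = (1/12 - 8)*(-77/9) = -95/12*(-77/9) = 7315/108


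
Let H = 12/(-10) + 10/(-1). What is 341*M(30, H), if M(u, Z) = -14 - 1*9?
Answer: -7843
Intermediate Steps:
H = -56/5 (H = 12*(-1/10) + 10*(-1) = -6/5 - 10 = -56/5 ≈ -11.200)
M(u, Z) = -23 (M(u, Z) = -14 - 9 = -23)
341*M(30, H) = 341*(-23) = -7843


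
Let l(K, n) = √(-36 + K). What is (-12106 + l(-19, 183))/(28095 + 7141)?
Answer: -6053/17618 + I*√55/35236 ≈ -0.34357 + 0.00021047*I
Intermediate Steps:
(-12106 + l(-19, 183))/(28095 + 7141) = (-12106 + √(-36 - 19))/(28095 + 7141) = (-12106 + √(-55))/35236 = (-12106 + I*√55)*(1/35236) = -6053/17618 + I*√55/35236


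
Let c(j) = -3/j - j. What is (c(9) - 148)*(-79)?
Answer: 37288/3 ≈ 12429.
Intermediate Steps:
c(j) = -j - 3/j
(c(9) - 148)*(-79) = ((-1*9 - 3/9) - 148)*(-79) = ((-9 - 3*⅑) - 148)*(-79) = ((-9 - ⅓) - 148)*(-79) = (-28/3 - 148)*(-79) = -472/3*(-79) = 37288/3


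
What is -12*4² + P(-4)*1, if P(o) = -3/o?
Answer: -765/4 ≈ -191.25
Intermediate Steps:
-12*4² + P(-4)*1 = -12*4² - 3/(-4)*1 = -12*16 - 3*(-¼)*1 = -192 + (¾)*1 = -192 + ¾ = -765/4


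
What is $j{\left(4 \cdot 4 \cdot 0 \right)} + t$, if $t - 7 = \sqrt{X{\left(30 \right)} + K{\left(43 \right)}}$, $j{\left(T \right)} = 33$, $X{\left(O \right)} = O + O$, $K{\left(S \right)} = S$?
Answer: $40 + \sqrt{103} \approx 50.149$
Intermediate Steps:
$X{\left(O \right)} = 2 O$
$t = 7 + \sqrt{103}$ ($t = 7 + \sqrt{2 \cdot 30 + 43} = 7 + \sqrt{60 + 43} = 7 + \sqrt{103} \approx 17.149$)
$j{\left(4 \cdot 4 \cdot 0 \right)} + t = 33 + \left(7 + \sqrt{103}\right) = 40 + \sqrt{103}$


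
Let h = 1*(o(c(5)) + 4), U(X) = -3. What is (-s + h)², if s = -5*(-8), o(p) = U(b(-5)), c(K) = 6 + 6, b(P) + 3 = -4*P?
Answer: 1521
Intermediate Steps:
b(P) = -3 - 4*P
c(K) = 12
o(p) = -3
s = 40
h = 1 (h = 1*(-3 + 4) = 1*1 = 1)
(-s + h)² = (-1*40 + 1)² = (-40 + 1)² = (-39)² = 1521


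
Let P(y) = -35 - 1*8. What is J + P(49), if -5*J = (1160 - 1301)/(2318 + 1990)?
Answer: -308693/7180 ≈ -42.993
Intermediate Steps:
P(y) = -43 (P(y) = -35 - 8 = -43)
J = 47/7180 (J = -(1160 - 1301)/(5*(2318 + 1990)) = -(-141)/(5*4308) = -⅕*(-47/1436) = 47/7180 ≈ 0.0065460)
J + P(49) = 47/7180 - 43 = -308693/7180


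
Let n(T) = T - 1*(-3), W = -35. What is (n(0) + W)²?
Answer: 1024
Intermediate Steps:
n(T) = 3 + T (n(T) = T + 3 = 3 + T)
(n(0) + W)² = ((3 + 0) - 35)² = (3 - 35)² = (-32)² = 1024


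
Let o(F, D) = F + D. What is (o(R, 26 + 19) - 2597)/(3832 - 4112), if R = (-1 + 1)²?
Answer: 319/35 ≈ 9.1143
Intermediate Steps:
R = 0 (R = 0² = 0)
o(F, D) = D + F
(o(R, 26 + 19) - 2597)/(3832 - 4112) = (((26 + 19) + 0) - 2597)/(3832 - 4112) = ((45 + 0) - 2597)/(-280) = (45 - 2597)*(-1/280) = -2552*(-1/280) = 319/35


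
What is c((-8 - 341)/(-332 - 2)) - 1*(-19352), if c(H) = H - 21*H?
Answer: 3228294/167 ≈ 19331.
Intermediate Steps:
c(H) = -20*H
c((-8 - 341)/(-332 - 2)) - 1*(-19352) = -20*(-8 - 341)/(-332 - 2) - 1*(-19352) = -(-6980)/(-334) + 19352 = -(-6980)*(-1)/334 + 19352 = -20*349/334 + 19352 = -3490/167 + 19352 = 3228294/167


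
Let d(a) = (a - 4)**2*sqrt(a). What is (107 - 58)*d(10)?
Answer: 1764*sqrt(10) ≈ 5578.3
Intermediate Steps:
d(a) = sqrt(a)*(-4 + a)**2 (d(a) = (-4 + a)**2*sqrt(a) = sqrt(a)*(-4 + a)**2)
(107 - 58)*d(10) = (107 - 58)*(sqrt(10)*(-4 + 10)**2) = 49*(sqrt(10)*6**2) = 49*(sqrt(10)*36) = 49*(36*sqrt(10)) = 1764*sqrt(10)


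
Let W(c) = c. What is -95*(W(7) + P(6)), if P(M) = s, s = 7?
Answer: -1330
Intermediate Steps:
P(M) = 7
-95*(W(7) + P(6)) = -95*(7 + 7) = -95*14 = -1330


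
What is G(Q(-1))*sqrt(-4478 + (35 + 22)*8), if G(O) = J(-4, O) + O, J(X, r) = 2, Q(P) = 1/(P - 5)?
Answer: 11*I*sqrt(4022)/6 ≈ 116.27*I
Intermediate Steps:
Q(P) = 1/(-5 + P)
G(O) = 2 + O
G(Q(-1))*sqrt(-4478 + (35 + 22)*8) = (2 + 1/(-5 - 1))*sqrt(-4478 + (35 + 22)*8) = (2 + 1/(-6))*sqrt(-4478 + 57*8) = (2 - 1/6)*sqrt(-4478 + 456) = 11*sqrt(-4022)/6 = 11*(I*sqrt(4022))/6 = 11*I*sqrt(4022)/6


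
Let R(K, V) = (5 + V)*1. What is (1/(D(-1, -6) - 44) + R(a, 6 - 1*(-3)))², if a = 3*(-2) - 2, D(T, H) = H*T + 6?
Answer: 199809/1024 ≈ 195.13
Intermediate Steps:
D(T, H) = 6 + H*T
a = -8 (a = -6 - 2 = -8)
R(K, V) = 5 + V
(1/(D(-1, -6) - 44) + R(a, 6 - 1*(-3)))² = (1/((6 - 6*(-1)) - 44) + (5 + (6 - 1*(-3))))² = (1/((6 + 6) - 44) + (5 + (6 + 3)))² = (1/(12 - 44) + (5 + 9))² = (1/(-32) + 14)² = (-1/32 + 14)² = (447/32)² = 199809/1024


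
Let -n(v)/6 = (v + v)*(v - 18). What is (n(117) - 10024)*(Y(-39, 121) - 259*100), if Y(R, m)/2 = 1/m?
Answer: 467013479960/121 ≈ 3.8596e+9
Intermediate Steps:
Y(R, m) = 2/m
n(v) = -12*v*(-18 + v) (n(v) = -6*(v + v)*(v - 18) = -6*2*v*(-18 + v) = -12*v*(-18 + v))
(n(117) - 10024)*(Y(-39, 121) - 259*100) = (12*117*(18 - 1*117) - 10024)*(2/121 - 259*100) = (12*117*(18 - 117) - 10024)*(2*(1/121) - 25900) = (12*117*(-99) - 10024)*(2/121 - 25900) = (-138996 - 10024)*(-3133898/121) = -149020*(-3133898/121) = 467013479960/121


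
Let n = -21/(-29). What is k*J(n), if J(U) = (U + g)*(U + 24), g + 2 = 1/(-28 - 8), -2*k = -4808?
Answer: -195492679/2523 ≈ -77484.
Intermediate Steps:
k = 2404 (k = -1/2*(-4808) = 2404)
n = 21/29 (n = -21*(-1/29) = 21/29 ≈ 0.72414)
g = -73/36 (g = -2 + 1/(-28 - 8) = -2 + 1/(-36) = -2 - 1/36 = -73/36 ≈ -2.0278)
J(U) = (24 + U)*(-73/36 + U) (J(U) = (U - 73/36)*(U + 24) = (-73/36 + U)*(24 + U) = (24 + U)*(-73/36 + U))
k*J(n) = 2404*(-146/3 + (21/29)**2 + (791/36)*(21/29)) = 2404*(-146/3 + 441/841 + 5537/348) = 2404*(-325279/10092) = -195492679/2523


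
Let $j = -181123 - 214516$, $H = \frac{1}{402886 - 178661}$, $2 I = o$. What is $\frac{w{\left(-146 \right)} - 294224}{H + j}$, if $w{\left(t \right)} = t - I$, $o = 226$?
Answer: $\frac{22010150225}{29570718258} \approx 0.74432$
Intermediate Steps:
$I = 113$ ($I = \frac{1}{2} \cdot 226 = 113$)
$w{\left(t \right)} = -113 + t$ ($w{\left(t \right)} = t - 113 = -113 + t$)
$H = \frac{1}{224225} \approx 4.4598 \cdot 10^{-6}$
$j = -395639$
$\frac{w{\left(-146 \right)} - 294224}{H + j} = \frac{\left(-113 - 146\right) - 294224}{\frac{1}{224225} - 395639} = \frac{-259 - 294224}{- \frac{88712154774}{224225}} = \left(-294483\right) \left(- \frac{224225}{88712154774}\right) = \frac{22010150225}{29570718258}$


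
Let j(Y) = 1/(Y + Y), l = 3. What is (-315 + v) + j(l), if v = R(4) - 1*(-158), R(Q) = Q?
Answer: -917/6 ≈ -152.83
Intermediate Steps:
j(Y) = 1/(2*Y)
v = 162 (v = 4 - 1*(-158) = 4 + 158 = 162)
(-315 + v) + j(l) = (-315 + 162) + (½)/3 = -153 + (½)*(⅓) = -153 + ⅙ = -917/6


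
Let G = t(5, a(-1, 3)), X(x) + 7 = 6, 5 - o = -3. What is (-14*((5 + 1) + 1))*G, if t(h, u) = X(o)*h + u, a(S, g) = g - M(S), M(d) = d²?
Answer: 294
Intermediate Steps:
o = 8 (o = 5 - 1*(-3) = 5 + 3 = 8)
X(x) = -1 (X(x) = -7 + 6 = -1)
a(S, g) = g - S²
t(h, u) = u - h (t(h, u) = -h + u = u - h)
G = -3 (G = (3 - 1*(-1)²) - 1*5 = (3 - 1*1) - 5 = (3 - 1) - 5 = 2 - 5 = -3)
(-14*((5 + 1) + 1))*G = -14*((5 + 1) + 1)*(-3) = -14*(6 + 1)*(-3) = -14*7*(-3) = -98*(-3) = 294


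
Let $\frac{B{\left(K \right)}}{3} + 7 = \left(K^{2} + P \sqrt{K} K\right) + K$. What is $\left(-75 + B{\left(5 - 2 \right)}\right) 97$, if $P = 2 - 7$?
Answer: $-5820 - 4365 \sqrt{3} \approx -13380.0$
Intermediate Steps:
$P = -5$ ($P = 2 - 7 = -5$)
$B{\left(K \right)} = -21 - 15 K^{\frac{3}{2}} + 3 K + 3 K^{2}$ ($B{\left(K \right)} = -21 + 3 \left(\left(K^{2} + - 5 \sqrt{K} K\right) + K\right) = -21 + 3 \left(\left(K^{2} - 5 K^{\frac{3}{2}}\right) + K\right) = -21 + 3 \left(K + K^{2} - 5 K^{\frac{3}{2}}\right) = -21 + \left(- 15 K^{\frac{3}{2}} + 3 K + 3 K^{2}\right) = -21 - 15 K^{\frac{3}{2}} + 3 K + 3 K^{2}$)
$\left(-75 + B{\left(5 - 2 \right)}\right) 97 = \left(-75 - \left(21 - 3 \left(5 - 2\right)^{2} - 3 \left(5 - 2\right) + 15 \left(5 - 2\right)^{\frac{3}{2}}\right)\right) 97 = \left(-75 + \left(-21 - 15 \cdot 3^{\frac{3}{2}} + 3 \cdot 3 + 3 \cdot 3^{2}\right)\right) 97 = \left(-75 + \left(-21 - 15 \cdot 3 \sqrt{3} + 9 + 3 \cdot 9\right)\right) 97 = \left(-75 + \left(-21 - 45 \sqrt{3} + 9 + 27\right)\right) 97 = \left(-75 + \left(15 - 45 \sqrt{3}\right)\right) 97 = \left(-60 - 45 \sqrt{3}\right) 97 = -5820 - 4365 \sqrt{3}$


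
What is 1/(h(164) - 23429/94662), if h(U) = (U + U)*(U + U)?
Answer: 94662/10184093179 ≈ 9.2951e-6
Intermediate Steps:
h(U) = 4*U² (h(U) = (2*U)*(2*U) = 4*U²)
1/(h(164) - 23429/94662) = 1/(4*164² - 23429/94662) = 1/(4*26896 - 23429*1/94662) = 1/(107584 - 23429/94662) = 1/(10184093179/94662) = 94662/10184093179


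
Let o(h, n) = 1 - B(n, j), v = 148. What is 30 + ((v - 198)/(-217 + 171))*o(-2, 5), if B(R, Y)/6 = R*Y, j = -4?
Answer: 3715/23 ≈ 161.52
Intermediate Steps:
B(R, Y) = 6*R*Y (B(R, Y) = 6*(R*Y) = 6*R*Y)
o(h, n) = 1 + 24*n (o(h, n) = 1 - 6*n*(-4) = 1 - (-24)*n = 1 + 24*n)
30 + ((v - 198)/(-217 + 171))*o(-2, 5) = 30 + ((148 - 198)/(-217 + 171))*(1 + 24*5) = 30 + (-50/(-46))*(1 + 120) = 30 - 50*(-1/46)*121 = 30 + (25/23)*121 = 30 + 3025/23 = 3715/23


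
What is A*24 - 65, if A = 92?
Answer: 2143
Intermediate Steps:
A*24 - 65 = 92*24 - 65 = 2208 - 65 = 2143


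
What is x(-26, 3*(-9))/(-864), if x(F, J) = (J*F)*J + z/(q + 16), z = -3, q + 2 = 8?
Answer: 138997/6336 ≈ 21.938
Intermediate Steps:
q = 6 (q = -2 + 8 = 6)
x(F, J) = -3/22 + F*J² (x(F, J) = (J*F)*J - 3/(6 + 16) = (F*J)*J - 3/22 = F*J² - 3*1/22 = F*J² - 3/22 = -3/22 + F*J²)
x(-26, 3*(-9))/(-864) = (-3/22 - 26*(3*(-9))²)/(-864) = (-3/22 - 26*(-27)²)*(-1/864) = (-3/22 - 26*729)*(-1/864) = (-3/22 - 18954)*(-1/864) = -416991/22*(-1/864) = 138997/6336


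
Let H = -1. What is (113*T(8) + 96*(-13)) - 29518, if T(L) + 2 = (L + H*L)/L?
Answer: -30992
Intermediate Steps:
T(L) = -2 (T(L) = -2 + (L - L)/L = -2 + 0/L = -2 + 0 = -2)
(113*T(8) + 96*(-13)) - 29518 = (113*(-2) + 96*(-13)) - 29518 = (-226 - 1248) - 29518 = -1474 - 29518 = -30992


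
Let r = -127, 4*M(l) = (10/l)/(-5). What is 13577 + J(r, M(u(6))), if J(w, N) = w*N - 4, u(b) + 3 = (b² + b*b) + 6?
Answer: 2036077/150 ≈ 13574.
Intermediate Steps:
u(b) = 3 + 2*b² (u(b) = -3 + ((b² + b*b) + 6) = -3 + ((b² + b²) + 6) = -3 + (2*b² + 6) = -3 + (6 + 2*b²) = 3 + 2*b²)
M(l) = -1/(2*l) (M(l) = ((10/l)/(-5))/4 = ((10/l)*(-⅕))/4 = (-2/l)/4 = -1/(2*l))
J(w, N) = -4 + N*w (J(w, N) = N*w - 4 = -4 + N*w)
13577 + J(r, M(u(6))) = 13577 + (-4 - 1/(2*(3 + 2*6²))*(-127)) = 13577 + (-4 - 1/(2*(3 + 2*36))*(-127)) = 13577 + (-4 - 1/(2*(3 + 72))*(-127)) = 13577 + (-4 - ½/75*(-127)) = 13577 + (-4 - ½*1/75*(-127)) = 13577 + (-4 - 1/150*(-127)) = 13577 + (-4 + 127/150) = 13577 - 473/150 = 2036077/150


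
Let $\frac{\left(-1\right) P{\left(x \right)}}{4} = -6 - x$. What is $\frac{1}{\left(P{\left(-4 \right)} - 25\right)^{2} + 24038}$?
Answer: $\frac{1}{24327} \approx 4.1107 \cdot 10^{-5}$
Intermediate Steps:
$P{\left(x \right)} = 24 + 4 x$ ($P{\left(x \right)} = - 4 \left(-6 - x\right) = 24 + 4 x$)
$\frac{1}{\left(P{\left(-4 \right)} - 25\right)^{2} + 24038} = \frac{1}{\left(\left(24 + 4 \left(-4\right)\right) - 25\right)^{2} + 24038} = \frac{1}{\left(\left(24 - 16\right) - 25\right)^{2} + 24038} = \frac{1}{\left(8 - 25\right)^{2} + 24038} = \frac{1}{\left(-17\right)^{2} + 24038} = \frac{1}{289 + 24038} = \frac{1}{24327}$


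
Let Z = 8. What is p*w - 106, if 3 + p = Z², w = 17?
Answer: 931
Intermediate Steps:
p = 61 (p = -3 + 8² = -3 + 64 = 61)
p*w - 106 = 61*17 - 106 = 1037 - 106 = 931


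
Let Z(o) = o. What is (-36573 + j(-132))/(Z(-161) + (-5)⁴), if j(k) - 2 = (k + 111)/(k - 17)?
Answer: -2724529/34568 ≈ -78.817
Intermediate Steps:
j(k) = 2 + (111 + k)/(-17 + k) (j(k) = 2 + (k + 111)/(k - 17) = 2 + (111 + k)/(-17 + k))
(-36573 + j(-132))/(Z(-161) + (-5)⁴) = (-36573 + (77 + 3*(-132))/(-17 - 132))/(-161 + (-5)⁴) = (-36573 + (77 - 396)/(-149))/(-161 + 625) = (-36573 - 1/149*(-319))/464 = (-36573 + 319/149)*(1/464) = -5449058/149*1/464 = -2724529/34568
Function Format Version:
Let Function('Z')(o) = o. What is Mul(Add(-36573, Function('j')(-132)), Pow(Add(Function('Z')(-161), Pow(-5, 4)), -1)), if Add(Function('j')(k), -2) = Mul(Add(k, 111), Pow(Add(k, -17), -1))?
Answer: Rational(-2724529, 34568) ≈ -78.817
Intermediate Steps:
Function('j')(k) = Add(2, Mul(Pow(Add(-17, k), -1), Add(111, k))) (Function('j')(k) = Add(2, Mul(Add(k, 111), Pow(Add(k, -17), -1))) = Add(2, Mul(Add(111, k), Pow(Add(-17, k), -1))) = Add(2, Mul(Pow(Add(-17, k), -1), Add(111, k))))
Mul(Add(-36573, Function('j')(-132)), Pow(Add(Function('Z')(-161), Pow(-5, 4)), -1)) = Mul(Add(-36573, Mul(Pow(Add(-17, -132), -1), Add(77, Mul(3, -132)))), Pow(Add(-161, Pow(-5, 4)), -1)) = Mul(Add(-36573, Mul(Pow(-149, -1), Add(77, -396))), Pow(Add(-161, 625), -1)) = Mul(Add(-36573, Mul(Rational(-1, 149), -319)), Pow(464, -1)) = Mul(Add(-36573, Rational(319, 149)), Rational(1, 464)) = Mul(Rational(-5449058, 149), Rational(1, 464)) = Rational(-2724529, 34568)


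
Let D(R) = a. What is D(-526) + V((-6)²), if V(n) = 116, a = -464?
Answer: -348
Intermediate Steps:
D(R) = -464
D(-526) + V((-6)²) = -464 + 116 = -348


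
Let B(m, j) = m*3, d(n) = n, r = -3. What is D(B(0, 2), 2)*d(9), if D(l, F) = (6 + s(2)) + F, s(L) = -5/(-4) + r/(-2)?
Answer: 387/4 ≈ 96.750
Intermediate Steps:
s(L) = 11/4 (s(L) = -5/(-4) - 3/(-2) = -5*(-¼) - 3*(-½) = 5/4 + 3/2 = 11/4)
B(m, j) = 3*m
D(l, F) = 35/4 + F (D(l, F) = (6 + 11/4) + F = 35/4 + F)
D(B(0, 2), 2)*d(9) = (35/4 + 2)*9 = (43/4)*9 = 387/4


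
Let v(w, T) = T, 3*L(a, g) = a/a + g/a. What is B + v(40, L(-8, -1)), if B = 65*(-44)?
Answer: -22877/8 ≈ -2859.6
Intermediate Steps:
L(a, g) = ⅓ + g/(3*a) (L(a, g) = (a/a + g/a)/3 = (1 + g/a)/3 = ⅓ + g/(3*a))
B = -2860
B + v(40, L(-8, -1)) = -2860 + (⅓)*(-8 - 1)/(-8) = -2860 + (⅓)*(-⅛)*(-9) = -2860 + 3/8 = -22877/8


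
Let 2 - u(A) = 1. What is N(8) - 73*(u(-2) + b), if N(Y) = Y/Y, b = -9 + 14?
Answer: -437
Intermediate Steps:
u(A) = 1 (u(A) = 2 - 1*1 = 2 - 1 = 1)
b = 5
N(Y) = 1
N(8) - 73*(u(-2) + b) = 1 - 73*(1 + 5) = 1 - 73*6 = 1 - 438 = -437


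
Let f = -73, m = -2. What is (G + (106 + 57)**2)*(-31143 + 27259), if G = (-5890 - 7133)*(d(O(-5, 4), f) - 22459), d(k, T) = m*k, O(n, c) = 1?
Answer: -1136210492048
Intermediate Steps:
d(k, T) = -2*k
G = 292509603 (G = (-5890 - 7133)*(-2*1 - 22459) = -13023*(-2 - 22459) = -13023*(-22461) = 292509603)
(G + (106 + 57)**2)*(-31143 + 27259) = (292509603 + (106 + 57)**2)*(-31143 + 27259) = (292509603 + 163**2)*(-3884) = (292509603 + 26569)*(-3884) = 292536172*(-3884) = -1136210492048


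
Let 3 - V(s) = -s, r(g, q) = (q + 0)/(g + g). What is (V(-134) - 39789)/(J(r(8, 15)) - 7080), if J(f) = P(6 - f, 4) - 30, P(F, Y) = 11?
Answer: 39920/7099 ≈ 5.6233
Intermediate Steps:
r(g, q) = q/(2*g) (r(g, q) = q/((2*g)) = q*(1/(2*g)) = q/(2*g))
J(f) = -19 (J(f) = 11 - 30 = -19)
V(s) = 3 + s (V(s) = 3 - (-1)*s = 3 + s)
(V(-134) - 39789)/(J(r(8, 15)) - 7080) = ((3 - 134) - 39789)/(-19 - 7080) = (-131 - 39789)/(-7099) = -39920*(-1/7099) = 39920/7099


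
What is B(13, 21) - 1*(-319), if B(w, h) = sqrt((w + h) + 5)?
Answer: 319 + sqrt(39) ≈ 325.25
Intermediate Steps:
B(w, h) = sqrt(5 + h + w) (B(w, h) = sqrt((h + w) + 5) = sqrt(5 + h + w))
B(13, 21) - 1*(-319) = sqrt(5 + 21 + 13) - 1*(-319) = sqrt(39) + 319 = 319 + sqrt(39)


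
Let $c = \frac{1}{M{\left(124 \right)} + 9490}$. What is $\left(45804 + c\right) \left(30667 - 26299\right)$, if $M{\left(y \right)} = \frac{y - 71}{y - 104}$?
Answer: $\frac{37984245202176}{189853} \approx 2.0007 \cdot 10^{8}$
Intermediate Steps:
$M{\left(y \right)} = \frac{-71 + y}{-104 + y}$
$c = \frac{20}{189853}$ ($c = \frac{1}{\frac{-71 + 124}{-104 + 124} + 9490} = \frac{1}{\frac{1}{20} \cdot 53 + 9490} = \frac{1}{\frac{53}{20} + 9490} = \frac{1}{\frac{189853}{20}} = \frac{20}{189853} \approx 0.00010534$)
$\left(45804 + c\right) \left(30667 - 26299\right) = \left(45804 + \frac{20}{189853}\right) \left(30667 - 26299\right) = \frac{8696026832}{189853} \cdot 4368 = \frac{37984245202176}{189853}$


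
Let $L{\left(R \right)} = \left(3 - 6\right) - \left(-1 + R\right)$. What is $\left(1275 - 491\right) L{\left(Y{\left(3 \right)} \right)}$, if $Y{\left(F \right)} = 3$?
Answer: $-3920$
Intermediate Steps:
$L{\left(R \right)} = -2 - R$ ($L{\left(R \right)} = -3 - \left(-1 + R\right) = -2 - R$)
$\left(1275 - 491\right) L{\left(Y{\left(3 \right)} \right)} = \left(1275 - 491\right) \left(-2 - 3\right) = 784 \left(-5\right) = -3920$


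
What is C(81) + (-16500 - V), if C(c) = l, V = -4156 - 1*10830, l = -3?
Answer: -1517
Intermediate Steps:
V = -14986 (V = -4156 - 10830 = -14986)
C(c) = -3
C(81) + (-16500 - V) = -3 + (-16500 - 1*(-14986)) = -3 + (-16500 + 14986) = -3 - 1514 = -1517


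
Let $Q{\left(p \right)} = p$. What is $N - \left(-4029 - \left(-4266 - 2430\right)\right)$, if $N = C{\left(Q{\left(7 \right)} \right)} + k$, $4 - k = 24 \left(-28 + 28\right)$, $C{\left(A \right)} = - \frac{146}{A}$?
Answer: $- \frac{18787}{7} \approx -2683.9$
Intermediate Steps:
$k = 4$ ($k = 4 - 24 \left(-28 + 28\right) = 4 - 24 \cdot 0 = 4 - 0 = 4 + 0 = 4$)
$N = - \frac{118}{7}$ ($N = - \frac{146}{7} + 4 = - \frac{118}{7} \approx -16.857$)
$N - \left(-4029 - \left(-4266 - 2430\right)\right) = - \frac{118}{7} - \left(-4029 - \left(-4266 - 2430\right)\right) = - \frac{118}{7} - \left(-4029 - -6696\right) = - \frac{118}{7} - \left(-4029 + 6696\right) = - \frac{118}{7} - 2667 = - \frac{18787}{7}$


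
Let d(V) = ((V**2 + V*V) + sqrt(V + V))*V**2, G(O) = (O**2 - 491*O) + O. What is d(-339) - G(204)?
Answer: 26413730826 + 114921*I*sqrt(678) ≈ 2.6414e+10 + 2.9924e+6*I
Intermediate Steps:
G(O) = O**2 - 490*O
d(V) = V**2*(2*V**2 + sqrt(2)*sqrt(V)) (d(V) = ((V**2 + V**2) + sqrt(2*V))*V**2 = (2*V**2 + sqrt(2)*sqrt(V))*V**2 = V**2*(2*V**2 + sqrt(2)*sqrt(V)))
d(-339) - G(204) = (2*(-339)**4 + sqrt(2)*(-339)**(5/2)) - 204*(-490 + 204) = (2*13206836241 + sqrt(2)*(114921*I*sqrt(339))) - 204*(-286) = (26413672482 + 114921*I*sqrt(678)) - 1*(-58344) = (26413672482 + 114921*I*sqrt(678)) + 58344 = 26413730826 + 114921*I*sqrt(678)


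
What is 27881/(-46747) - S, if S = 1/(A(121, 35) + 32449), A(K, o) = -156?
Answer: -900407880/1509600871 ≈ -0.59645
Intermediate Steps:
S = 1/32293 (S = 1/(-156 + 32449) = 1/32293 ≈ 3.0966e-5)
27881/(-46747) - S = 27881/(-46747) - 1*1/32293 = 27881*(-1/46747) - 1/32293 = -27881/46747 - 1/32293 = -900407880/1509600871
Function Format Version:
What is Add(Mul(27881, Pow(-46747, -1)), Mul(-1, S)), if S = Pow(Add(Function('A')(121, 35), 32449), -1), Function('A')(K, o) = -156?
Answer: Rational(-900407880, 1509600871) ≈ -0.59645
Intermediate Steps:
S = Rational(1, 32293) (S = Pow(Add(-156, 32449), -1) = Pow(32293, -1) = Rational(1, 32293) ≈ 3.0966e-5)
Add(Mul(27881, Pow(-46747, -1)), Mul(-1, S)) = Add(Mul(27881, Pow(-46747, -1)), Mul(-1, Rational(1, 32293))) = Add(Mul(27881, Rational(-1, 46747)), Rational(-1, 32293)) = Add(Rational(-27881, 46747), Rational(-1, 32293)) = Rational(-900407880, 1509600871)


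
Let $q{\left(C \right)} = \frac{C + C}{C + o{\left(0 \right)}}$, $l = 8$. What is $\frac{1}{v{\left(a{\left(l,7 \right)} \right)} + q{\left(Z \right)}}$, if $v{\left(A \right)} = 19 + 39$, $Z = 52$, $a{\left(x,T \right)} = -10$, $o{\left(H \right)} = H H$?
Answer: $\frac{1}{60} \approx 0.016667$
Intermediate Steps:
$o{\left(H \right)} = H^{2}$
$q{\left(C \right)} = 2$ ($q{\left(C \right)} = \frac{C + C}{C + 0^{2}} = \frac{2 C}{C + 0} = \frac{2 C}{C} = 2$)
$v{\left(A \right)} = 58$
$\frac{1}{v{\left(a{\left(l,7 \right)} \right)} + q{\left(Z \right)}} = \frac{1}{58 + 2} = \frac{1}{60}$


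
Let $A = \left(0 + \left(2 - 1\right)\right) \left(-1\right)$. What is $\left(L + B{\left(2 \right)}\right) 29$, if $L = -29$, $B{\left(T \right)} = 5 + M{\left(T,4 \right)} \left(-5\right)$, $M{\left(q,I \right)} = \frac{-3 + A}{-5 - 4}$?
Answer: $- \frac{6844}{9} \approx -760.44$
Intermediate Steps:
$A = -1$ ($A = \left(0 + 1\right) \left(-1\right) = 1 \left(-1\right) = -1$)
$M{\left(q,I \right)} = \frac{4}{9}$ ($M{\left(q,I \right)} = \frac{-3 - 1}{-5 - 4} = - \frac{4}{-9} = \left(-4\right) \left(- \frac{1}{9}\right) = \frac{4}{9}$)
$B{\left(T \right)} = \frac{25}{9}$ ($B{\left(T \right)} = 5 + \frac{4}{9} \left(-5\right) = 5 - \frac{20}{9} = \frac{25}{9}$)
$\left(L + B{\left(2 \right)}\right) 29 = \left(-29 + \frac{25}{9}\right) 29 = \left(- \frac{236}{9}\right) 29 = - \frac{6844}{9}$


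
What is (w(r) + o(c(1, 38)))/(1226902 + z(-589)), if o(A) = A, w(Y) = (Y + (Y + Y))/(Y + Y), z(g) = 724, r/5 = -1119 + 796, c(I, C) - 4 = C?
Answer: 87/2455252 ≈ 3.5434e-5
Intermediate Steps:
c(I, C) = 4 + C
r = -1615 (r = 5*(-1119 + 796) = 5*(-323) = -1615)
w(Y) = 3/2 (w(Y) = (Y + 2*Y)/((2*Y)) = (3*Y)*(1/(2*Y)) = 3/2)
(w(r) + o(c(1, 38)))/(1226902 + z(-589)) = (3/2 + (4 + 38))/(1226902 + 724) = (3/2 + 42)/1227626 = (87/2)*(1/1227626) = 87/2455252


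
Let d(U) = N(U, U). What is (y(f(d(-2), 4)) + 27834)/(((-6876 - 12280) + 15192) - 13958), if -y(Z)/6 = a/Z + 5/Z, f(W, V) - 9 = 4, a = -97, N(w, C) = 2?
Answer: -60399/38831 ≈ -1.5554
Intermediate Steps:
d(U) = 2
f(W, V) = 13 (f(W, V) = 9 + 4 = 13)
y(Z) = 552/Z (y(Z) = -6*(-97/Z + 5/Z) = -(-552)/Z = 552/Z)
(y(f(d(-2), 4)) + 27834)/(((-6876 - 12280) + 15192) - 13958) = (552/13 + 27834)/(((-6876 - 12280) + 15192) - 13958) = (552*(1/13) + 27834)/((-19156 + 15192) - 13958) = (552/13 + 27834)/(-3964 - 13958) = (362394/13)/(-17922) = (362394/13)*(-1/17922) = -60399/38831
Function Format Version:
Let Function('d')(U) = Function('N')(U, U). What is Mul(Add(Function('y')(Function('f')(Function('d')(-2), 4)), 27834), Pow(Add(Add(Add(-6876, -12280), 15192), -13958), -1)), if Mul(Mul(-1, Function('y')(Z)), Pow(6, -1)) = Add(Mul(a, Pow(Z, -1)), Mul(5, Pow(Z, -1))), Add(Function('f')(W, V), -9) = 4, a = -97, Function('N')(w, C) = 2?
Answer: Rational(-60399, 38831) ≈ -1.5554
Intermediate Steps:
Function('d')(U) = 2
Function('f')(W, V) = 13 (Function('f')(W, V) = Add(9, 4) = 13)
Function('y')(Z) = Mul(552, Pow(Z, -1)) (Function('y')(Z) = Mul(-6, Add(Mul(-97, Pow(Z, -1)), Mul(5, Pow(Z, -1)))) = Mul(-6, Mul(-92, Pow(Z, -1))) = Mul(552, Pow(Z, -1)))
Mul(Add(Function('y')(Function('f')(Function('d')(-2), 4)), 27834), Pow(Add(Add(Add(-6876, -12280), 15192), -13958), -1)) = Mul(Add(Mul(552, Pow(13, -1)), 27834), Pow(Add(Add(Add(-6876, -12280), 15192), -13958), -1)) = Mul(Add(Mul(552, Rational(1, 13)), 27834), Pow(Add(Add(-19156, 15192), -13958), -1)) = Mul(Add(Rational(552, 13), 27834), Pow(Add(-3964, -13958), -1)) = Mul(Rational(362394, 13), Pow(-17922, -1)) = Mul(Rational(362394, 13), Rational(-1, 17922)) = Rational(-60399, 38831)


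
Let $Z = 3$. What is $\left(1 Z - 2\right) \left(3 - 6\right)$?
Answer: $-3$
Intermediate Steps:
$\left(1 Z - 2\right) \left(3 - 6\right) = \left(1 \cdot 3 - 2\right) \left(3 - 6\right) = \left(3 - 2\right) \left(3 - 6\right) = 1 \left(-3\right) = -3$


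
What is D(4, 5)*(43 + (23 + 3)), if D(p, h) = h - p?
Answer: 69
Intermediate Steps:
D(4, 5)*(43 + (23 + 3)) = (5 - 1*4)*(43 + (23 + 3)) = (5 - 4)*(43 + 26) = 1*69 = 69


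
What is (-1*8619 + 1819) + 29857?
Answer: 23057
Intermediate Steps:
(-1*8619 + 1819) + 29857 = (-8619 + 1819) + 29857 = -6800 + 29857 = 23057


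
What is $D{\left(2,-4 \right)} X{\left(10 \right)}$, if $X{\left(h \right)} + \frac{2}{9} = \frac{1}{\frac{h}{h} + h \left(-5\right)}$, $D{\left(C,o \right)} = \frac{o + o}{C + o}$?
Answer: $- \frac{428}{441} \approx -0.97052$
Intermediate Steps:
$D{\left(C,o \right)} = \frac{2 o}{C + o}$
$X{\left(h \right)} = - \frac{2}{9} + \frac{1}{1 - 5 h}$ ($X{\left(h \right)} = - \frac{2}{9} + \frac{1}{\frac{h}{h} + h \left(-5\right)} = - \frac{2}{9} + \frac{1}{1 - 5 h}$)
$D{\left(2,-4 \right)} X{\left(10 \right)} = 2 \left(-4\right) \frac{1}{2 - 4} \frac{-7 - 100}{9 \left(-1 + 5 \cdot 10\right)} = 2 \left(-4\right) \frac{1}{-2} \frac{-7 - 100}{9 \left(-1 + 50\right)} = 2 \left(-4\right) \left(- \frac{1}{2}\right) \frac{1}{9} \cdot \frac{1}{49} \left(-107\right) = 4 \cdot \frac{1}{9} \cdot \frac{1}{49} \left(-107\right) = 4 \left(- \frac{107}{441}\right) = - \frac{428}{441}$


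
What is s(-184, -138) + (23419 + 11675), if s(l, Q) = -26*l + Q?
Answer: 39740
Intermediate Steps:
s(l, Q) = Q - 26*l
s(-184, -138) + (23419 + 11675) = (-138 - 26*(-184)) + (23419 + 11675) = (-138 + 4784) + 35094 = 4646 + 35094 = 39740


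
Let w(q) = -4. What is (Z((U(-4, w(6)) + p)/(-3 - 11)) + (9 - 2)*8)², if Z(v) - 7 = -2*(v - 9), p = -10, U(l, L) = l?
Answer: 6241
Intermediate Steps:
Z(v) = 25 - 2*v (Z(v) = 7 - 2*(v - 9) = 7 - 2*(-9 + v) = 7 + (18 - 2*v) = 25 - 2*v)
(Z((U(-4, w(6)) + p)/(-3 - 11)) + (9 - 2)*8)² = ((25 - 2*(-4 - 10)/(-3 - 11)) + (9 - 2)*8)² = ((25 - (-28)/(-14)) + 7*8)² = ((25 - (-28)*(-1)/14) + 56)² = ((25 - 2*1) + 56)² = ((25 - 2) + 56)² = (23 + 56)² = 79² = 6241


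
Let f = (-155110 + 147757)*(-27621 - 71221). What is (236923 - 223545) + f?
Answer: 726798604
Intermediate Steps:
f = 726785226 (f = -7353*(-98842) = 726785226)
(236923 - 223545) + f = (236923 - 223545) + 726785226 = 13378 + 726785226 = 726798604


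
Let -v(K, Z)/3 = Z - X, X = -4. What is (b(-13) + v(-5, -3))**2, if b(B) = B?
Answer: 256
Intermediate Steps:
v(K, Z) = -12 - 3*Z (v(K, Z) = -3*(Z - 1*(-4)) = -3*(Z + 4) = -3*(4 + Z) = -12 - 3*Z)
(b(-13) + v(-5, -3))**2 = (-13 + (-12 - 3*(-3)))**2 = (-13 + (-12 + 9))**2 = (-13 - 3)**2 = (-16)**2 = 256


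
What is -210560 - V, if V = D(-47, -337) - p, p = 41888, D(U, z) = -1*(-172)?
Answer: -168844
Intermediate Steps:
D(U, z) = 172
V = -41716 (V = 172 - 1*41888 = 172 - 41888 = -41716)
-210560 - V = -210560 - 1*(-41716) = -210560 + 41716 = -168844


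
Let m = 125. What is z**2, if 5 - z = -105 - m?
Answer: 55225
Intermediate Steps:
z = 235 (z = 5 - (-105 - 1*125) = 5 - (-105 - 125) = 5 - 1*(-230) = 5 + 230 = 235)
z**2 = 235**2 = 55225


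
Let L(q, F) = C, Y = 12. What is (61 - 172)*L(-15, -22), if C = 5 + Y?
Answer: -1887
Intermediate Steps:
C = 17 (C = 5 + 12 = 17)
L(q, F) = 17
(61 - 172)*L(-15, -22) = (61 - 172)*17 = -111*17 = -1887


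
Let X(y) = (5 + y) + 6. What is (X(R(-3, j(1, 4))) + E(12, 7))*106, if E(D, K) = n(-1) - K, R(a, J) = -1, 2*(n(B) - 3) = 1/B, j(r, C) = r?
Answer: 583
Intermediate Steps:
n(B) = 3 + 1/(2*B)
E(D, K) = 5/2 - K (E(D, K) = (3 + (½)/(-1)) - K = (3 + (½)*(-1)) - K = (3 - ½) - K = 5/2 - K)
X(y) = 11 + y
(X(R(-3, j(1, 4))) + E(12, 7))*106 = ((11 - 1) + (5/2 - 1*7))*106 = (10 + (5/2 - 7))*106 = (10 - 9/2)*106 = (11/2)*106 = 583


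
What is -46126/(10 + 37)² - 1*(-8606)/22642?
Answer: -512687119/25008089 ≈ -20.501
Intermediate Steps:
-46126/(10 + 37)² - 1*(-8606)/22642 = -46126/(47²) + 8606*(1/22642) = -46126/2209 + 4303/11321 = -512687119/25008089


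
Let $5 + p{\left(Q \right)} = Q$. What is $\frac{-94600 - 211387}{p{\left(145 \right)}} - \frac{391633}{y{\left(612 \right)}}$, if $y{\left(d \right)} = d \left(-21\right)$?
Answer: $- \frac{34622467}{16065} \approx -2155.1$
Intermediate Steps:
$p{\left(Q \right)} = -5 + Q$
$y{\left(d \right)} = - 21 d$
$\frac{-94600 - 211387}{p{\left(145 \right)}} - \frac{391633}{y{\left(612 \right)}} = \frac{-94600 - 211387}{-5 + 145} - \frac{391633}{\left(-21\right) 612} = \frac{-94600 - 211387}{140} - \frac{391633}{-12852} = \left(-305987\right) \frac{1}{140} - - \frac{391633}{12852} = - \frac{305987}{140} + \frac{391633}{12852} = - \frac{34622467}{16065}$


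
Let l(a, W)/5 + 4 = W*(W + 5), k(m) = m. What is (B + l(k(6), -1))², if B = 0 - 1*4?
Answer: 1936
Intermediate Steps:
B = -4 (B = 0 - 4 = -4)
l(a, W) = -20 + 5*W*(5 + W) (l(a, W) = -20 + 5*(W*(W + 5)) = -20 + 5*(W*(5 + W)) = -20 + 5*W*(5 + W))
(B + l(k(6), -1))² = (-4 + (-20 + 5*(-1)² + 25*(-1)))² = (-4 + (-20 + 5*1 - 25))² = (-4 + (-20 + 5 - 25))² = (-4 - 40)² = (-44)² = 1936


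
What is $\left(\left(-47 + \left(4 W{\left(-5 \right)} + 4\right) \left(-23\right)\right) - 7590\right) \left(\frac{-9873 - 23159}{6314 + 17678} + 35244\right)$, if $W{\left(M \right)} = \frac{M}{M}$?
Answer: $- \frac{826622035767}{2999} \approx -2.7563 \cdot 10^{8}$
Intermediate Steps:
$W{\left(M \right)} = 1$
$\left(\left(-47 + \left(4 W{\left(-5 \right)} + 4\right) \left(-23\right)\right) - 7590\right) \left(\frac{-9873 - 23159}{6314 + 17678} + 35244\right) = \left(\left(-47 + \left(4 \cdot 1 + 4\right) \left(-23\right)\right) - 7590\right) \left(\frac{-9873 - 23159}{6314 + 17678} + 35244\right) = \left(\left(-47 + \left(4 + 4\right) \left(-23\right)\right) - 7590\right) \left(- \frac{33032}{23992} + 35244\right) = \left(\left(-47 + 8 \left(-23\right)\right) - 7590\right) \left(\left(-33032\right) \frac{1}{23992} + 35244\right) = \left(\left(-47 - 184\right) - 7590\right) \left(- \frac{4129}{2999} + 35244\right) = \left(-231 - 7590\right) \frac{105692627}{2999} = \left(-7821\right) \frac{105692627}{2999} = - \frac{826622035767}{2999}$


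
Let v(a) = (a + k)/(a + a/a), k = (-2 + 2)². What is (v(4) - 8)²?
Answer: 1296/25 ≈ 51.840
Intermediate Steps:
k = 0 (k = 0² = 0)
v(a) = a/(1 + a) (v(a) = (a + 0)/(a + a/a) = a/(a + 1) = a/(1 + a))
(v(4) - 8)² = (4/(1 + 4) - 8)² = (4/5 - 8)² = (4*(⅕) - 8)² = (⅘ - 8)² = (-36/5)² = 1296/25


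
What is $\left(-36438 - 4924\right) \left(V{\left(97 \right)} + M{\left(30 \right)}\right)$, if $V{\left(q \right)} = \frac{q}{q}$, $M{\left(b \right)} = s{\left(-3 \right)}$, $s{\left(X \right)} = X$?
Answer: $82724$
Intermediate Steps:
$M{\left(b \right)} = -3$
$V{\left(q \right)} = 1$
$\left(-36438 - 4924\right) \left(V{\left(97 \right)} + M{\left(30 \right)}\right) = \left(-36438 - 4924\right) \left(1 - 3\right) = \left(-41362\right) \left(-2\right) = 82724$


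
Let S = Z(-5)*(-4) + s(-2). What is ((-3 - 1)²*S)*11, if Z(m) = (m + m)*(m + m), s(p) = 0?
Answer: -70400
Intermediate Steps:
Z(m) = 4*m² (Z(m) = (2*m)*(2*m) = 4*m²)
S = -400 (S = (4*(-5)²)*(-4) + 0 = (4*25)*(-4) + 0 = 100*(-4) + 0 = -400 + 0 = -400)
((-3 - 1)²*S)*11 = ((-3 - 1)²*(-400))*11 = ((-4)²*(-400))*11 = (16*(-400))*11 = -6400*11 = -70400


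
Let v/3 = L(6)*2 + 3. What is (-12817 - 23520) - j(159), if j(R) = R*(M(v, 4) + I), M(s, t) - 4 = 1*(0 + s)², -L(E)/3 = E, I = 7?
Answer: -1596445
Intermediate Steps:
L(E) = -3*E
v = -99 (v = 3*(-3*6*2 + 3) = 3*(-18*2 + 3) = 3*(-36 + 3) = 3*(-33) = -99)
M(s, t) = 4 + s² (M(s, t) = 4 + 1*(0 + s)² = 4 + 1*s² = 4 + s²)
j(R) = 9812*R (j(R) = R*((4 + (-99)²) + 7) = R*((4 + 9801) + 7) = R*(9805 + 7) = R*9812 = 9812*R)
(-12817 - 23520) - j(159) = (-12817 - 23520) - 9812*159 = -36337 - 1*1560108 = -36337 - 1560108 = -1596445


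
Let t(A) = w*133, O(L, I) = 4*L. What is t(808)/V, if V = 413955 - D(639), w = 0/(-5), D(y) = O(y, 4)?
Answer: 0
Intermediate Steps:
D(y) = 4*y
w = 0 (w = 0*(-1/5) = 0)
t(A) = 0 (t(A) = 0*133 = 0)
V = 411399 (V = 413955 - 4*639 = 413955 - 1*2556 = 413955 - 2556 = 411399)
t(808)/V = 0/411399 = 0*(1/411399) = 0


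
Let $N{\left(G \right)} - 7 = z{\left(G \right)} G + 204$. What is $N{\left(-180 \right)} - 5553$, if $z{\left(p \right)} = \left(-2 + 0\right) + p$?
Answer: $27418$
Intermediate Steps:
$z{\left(p \right)} = -2 + p$
$N{\left(G \right)} = 211 + G \left(-2 + G\right)$ ($N{\left(G \right)} = 7 + \left(\left(-2 + G\right) G + 204\right) = 7 + \left(G \left(-2 + G\right) + 204\right) = 7 + \left(204 + G \left(-2 + G\right)\right) = 211 + G \left(-2 + G\right)$)
$N{\left(-180 \right)} - 5553 = \left(211 - 180 \left(-2 - 180\right)\right) - 5553 = \left(211 - -32760\right) - 5553 = \left(211 + 32760\right) - 5553 = 32971 - 5553 = 27418$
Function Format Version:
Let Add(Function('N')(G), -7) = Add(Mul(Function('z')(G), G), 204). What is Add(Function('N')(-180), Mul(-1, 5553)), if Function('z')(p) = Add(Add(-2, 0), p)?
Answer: 27418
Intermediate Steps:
Function('z')(p) = Add(-2, p)
Function('N')(G) = Add(211, Mul(G, Add(-2, G))) (Function('N')(G) = Add(7, Add(Mul(Add(-2, G), G), 204)) = Add(7, Add(Mul(G, Add(-2, G)), 204)) = Add(7, Add(204, Mul(G, Add(-2, G)))) = Add(211, Mul(G, Add(-2, G))))
Add(Function('N')(-180), Mul(-1, 5553)) = Add(Add(211, Mul(-180, Add(-2, -180))), Mul(-1, 5553)) = Add(Add(211, Mul(-180, -182)), -5553) = Add(Add(211, 32760), -5553) = Add(32971, -5553) = 27418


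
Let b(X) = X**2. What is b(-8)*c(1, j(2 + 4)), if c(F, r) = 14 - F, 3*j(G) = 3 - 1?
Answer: 832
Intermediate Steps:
j(G) = 2/3 (j(G) = (3 - 1)/3 = (1/3)*2 = 2/3)
b(-8)*c(1, j(2 + 4)) = (-8)**2*(14 - 1*1) = 64*(14 - 1) = 64*13 = 832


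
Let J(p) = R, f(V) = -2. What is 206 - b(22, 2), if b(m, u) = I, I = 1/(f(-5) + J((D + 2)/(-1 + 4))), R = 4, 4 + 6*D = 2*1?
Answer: 411/2 ≈ 205.50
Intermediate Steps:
D = -1/3 (D = -2/3 + (2*1)/6 = -2/3 + (1/6)*2 = -2/3 + 1/3 = -1/3 ≈ -0.33333)
J(p) = 4
I = 1/2 (I = 1/(-2 + 4) = 1/2 ≈ 0.50000)
b(m, u) = 1/2
206 - b(22, 2) = 206 - 1*1/2 = 206 - 1/2 = 411/2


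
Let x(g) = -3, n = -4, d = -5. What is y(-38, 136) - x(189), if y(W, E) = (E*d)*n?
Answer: 2723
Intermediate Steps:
y(W, E) = 20*E (y(W, E) = (E*(-5))*(-4) = -5*E*(-4) = 20*E)
y(-38, 136) - x(189) = 20*136 - 1*(-3) = 2720 + 3 = 2723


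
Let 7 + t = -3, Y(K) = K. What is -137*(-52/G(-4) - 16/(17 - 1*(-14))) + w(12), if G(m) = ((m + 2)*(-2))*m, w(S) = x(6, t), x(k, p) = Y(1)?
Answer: -46319/124 ≈ -373.54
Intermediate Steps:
t = -10 (t = -7 - 3 = -10)
x(k, p) = 1
w(S) = 1
G(m) = m*(-4 - 2*m) (G(m) = ((2 + m)*(-2))*m = (-4 - 2*m)*m = m*(-4 - 2*m))
-137*(-52/G(-4) - 16/(17 - 1*(-14))) + w(12) = -137*(-52*1/(8*(2 - 4)) - 16/(17 - 1*(-14))) + 1 = -137*(-52/((-2*(-4)*(-2))) - 16/(17 + 14)) + 1 = -137*(-52/(-16) - 16/31) + 1 = -137*(-52*(-1/16) - 16*1/31) + 1 = -137*(13/4 - 16/31) + 1 = -137*339/124 + 1 = -46443/124 + 1 = -46319/124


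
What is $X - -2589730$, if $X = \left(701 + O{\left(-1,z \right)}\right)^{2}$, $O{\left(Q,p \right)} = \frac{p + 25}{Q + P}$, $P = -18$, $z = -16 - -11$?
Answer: $\frac{1111755931}{361} \approx 3.0797 \cdot 10^{6}$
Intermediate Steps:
$z = -5$ ($z = -16 + 11 = -5$)
$O{\left(Q,p \right)} = \frac{25 + p}{-18 + Q}$ ($O{\left(Q,p \right)} = \frac{p + 25}{Q - 18} = \frac{25 + p}{-18 + Q}$)
$X = \frac{176863401}{361}$ ($X = \left(701 + \frac{25 - 5}{-18 - 1}\right)^{2} = \left(701 + \frac{1}{-19} \cdot 20\right)^{2} = \left(701 - \frac{20}{19}\right)^{2} = \left(\frac{13299}{19}\right)^{2} = \frac{176863401}{361} \approx 4.8993 \cdot 10^{5}$)
$X - -2589730 = \frac{176863401}{361} - -2589730 = \frac{176863401}{361} + 2589730 = \frac{1111755931}{361}$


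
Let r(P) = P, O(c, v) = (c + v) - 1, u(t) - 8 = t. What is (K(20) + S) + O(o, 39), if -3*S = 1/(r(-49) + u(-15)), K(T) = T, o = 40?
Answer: 16465/168 ≈ 98.006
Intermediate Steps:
u(t) = 8 + t
O(c, v) = -1 + c + v
S = 1/168 (S = -1/(3*(-49 + (8 - 15))) = -1/(3*(-49 - 7)) = -⅓/(-56) = -⅓*(-1/56) = 1/168 ≈ 0.0059524)
(K(20) + S) + O(o, 39) = (20 + 1/168) + (-1 + 40 + 39) = 3361/168 + 78 = 16465/168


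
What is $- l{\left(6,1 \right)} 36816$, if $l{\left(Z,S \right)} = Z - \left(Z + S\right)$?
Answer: $36816$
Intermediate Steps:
$l{\left(Z,S \right)} = - S$ ($l{\left(Z,S \right)} = Z - \left(S + Z\right) = - S$)
$- l{\left(6,1 \right)} 36816 = - \left(-1\right) 1 \cdot 36816 = - \left(-1\right) 36816 = \left(-1\right) \left(-36816\right) = 36816$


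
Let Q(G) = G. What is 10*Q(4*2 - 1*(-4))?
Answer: 120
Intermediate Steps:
10*Q(4*2 - 1*(-4)) = 10*(4*2 - 1*(-4)) = 10*(8 + 4) = 10*12 = 120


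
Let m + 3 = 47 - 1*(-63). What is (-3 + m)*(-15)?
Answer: -1560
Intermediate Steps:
m = 107 (m = -3 + (47 - 1*(-63)) = -3 + (47 + 63) = -3 + 110 = 107)
(-3 + m)*(-15) = (-3 + 107)*(-15) = 104*(-15) = -1560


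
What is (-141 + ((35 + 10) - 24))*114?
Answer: -13680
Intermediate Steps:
(-141 + ((35 + 10) - 24))*114 = (-141 + (45 - 24))*114 = (-141 + 21)*114 = -120*114 = -13680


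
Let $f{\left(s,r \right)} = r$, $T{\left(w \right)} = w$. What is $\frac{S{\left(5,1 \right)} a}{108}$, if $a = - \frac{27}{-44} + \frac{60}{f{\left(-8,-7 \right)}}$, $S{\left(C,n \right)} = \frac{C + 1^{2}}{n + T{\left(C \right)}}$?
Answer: $- \frac{817}{11088} \approx -0.073683$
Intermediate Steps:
$S{\left(C,n \right)} = \frac{1 + C}{C + n}$ ($S{\left(C,n \right)} = \frac{C + 1^{2}}{n + C} = \frac{C + 1}{C + n} = \frac{1 + C}{C + n}$)
$a = - \frac{2451}{308}$ ($a = - \frac{27}{-44} + \frac{60}{-7} = \left(-27\right) \left(- \frac{1}{44}\right) + 60 \left(- \frac{1}{7}\right) = \frac{27}{44} - \frac{60}{7} = - \frac{2451}{308} \approx -7.9578$)
$\frac{S{\left(5,1 \right)} a}{108} = \frac{\frac{1 + 5}{5 + 1} \left(- \frac{2451}{308}\right)}{108} = \frac{1}{6} \cdot 6 \left(- \frac{2451}{308}\right) \frac{1}{108} = 1 \left(- \frac{2451}{308}\right) \frac{1}{108} = \left(- \frac{2451}{308}\right) \frac{1}{108} = - \frac{817}{11088}$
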